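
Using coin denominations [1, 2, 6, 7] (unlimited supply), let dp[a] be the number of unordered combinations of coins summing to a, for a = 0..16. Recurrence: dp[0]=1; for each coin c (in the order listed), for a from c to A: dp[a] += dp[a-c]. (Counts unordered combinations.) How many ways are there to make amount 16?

27

after  coin     0     1     2     3     4     5     6     7     8     9    10    11    12    13    14    15    16
          1     1     1     1     1     1     1     1     1     1     1     1     1     1     1     1     1     1
          2     1     1     2     2     3     3     4     4     5     5     6     6     7     7     8     8     9
          6     1     1     2     2     3     3     5     5     7     7     9     9    12    12    15    15    18
          7     1     1     2     2     3     3     5     6     8     9    11    12    15    17    21    23    27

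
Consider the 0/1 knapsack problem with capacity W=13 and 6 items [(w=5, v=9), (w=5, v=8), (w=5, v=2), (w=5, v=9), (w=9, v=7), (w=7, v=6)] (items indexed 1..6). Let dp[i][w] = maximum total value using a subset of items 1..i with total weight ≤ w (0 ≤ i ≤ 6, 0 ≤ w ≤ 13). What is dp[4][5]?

i\w   0   1   2   3   4   5   6   7   8   9  10  11  12  13
  0   0   0   0   0   0   0   0   0   0   0   0   0   0   0
  1   0   0   0   0   0   9   9   9   9   9   9   9   9   9
  2   0   0   0   0   0   9   9   9   9   9  17  17  17  17
  3   0   0   0   0   0   9   9   9   9   9  17  17  17  17
  4   0   0   0   0   0   9   9   9   9   9  18  18  18  18
  5   0   0   0   0   0   9   9   9   9   9  18  18  18  18
  6   0   0   0   0   0   9   9   9   9   9  18  18  18  18

9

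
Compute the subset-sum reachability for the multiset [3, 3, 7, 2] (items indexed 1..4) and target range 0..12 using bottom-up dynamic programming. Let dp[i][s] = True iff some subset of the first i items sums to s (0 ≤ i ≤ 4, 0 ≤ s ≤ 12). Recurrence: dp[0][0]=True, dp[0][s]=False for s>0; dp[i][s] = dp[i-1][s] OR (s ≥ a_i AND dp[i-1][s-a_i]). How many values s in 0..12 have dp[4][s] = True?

i\s   0   1   2   3   4   5   6   7   8   9  10  11  12
  0   T   F   F   F   F   F   F   F   F   F   F   F   F
  1   T   F   F   T   F   F   F   F   F   F   F   F   F
  2   T   F   F   T   F   F   T   F   F   F   F   F   F
  3   T   F   F   T   F   F   T   T   F   F   T   F   F
  4   T   F   T   T   F   T   T   T   T   T   T   F   T

10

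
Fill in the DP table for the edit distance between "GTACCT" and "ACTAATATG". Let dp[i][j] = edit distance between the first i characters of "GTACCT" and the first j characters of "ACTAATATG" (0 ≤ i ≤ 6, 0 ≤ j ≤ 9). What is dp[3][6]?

   ''  A  C  T  A  A  T  A  T  G
''  0  1  2  3  4  5  6  7  8  9
 G  1  1  2  3  4  5  6  7  8  8
 T  2  2  2  2  3  4  5  6  7  8
 A  3  2  3  3  2  3  4  5  6  7
 C  4  3  2  3  3  3  4  5  6  7
 C  5  4  3  3  4  4  4  5  6  7
 T  6  5  4  3  4  5  4  5  5  6

4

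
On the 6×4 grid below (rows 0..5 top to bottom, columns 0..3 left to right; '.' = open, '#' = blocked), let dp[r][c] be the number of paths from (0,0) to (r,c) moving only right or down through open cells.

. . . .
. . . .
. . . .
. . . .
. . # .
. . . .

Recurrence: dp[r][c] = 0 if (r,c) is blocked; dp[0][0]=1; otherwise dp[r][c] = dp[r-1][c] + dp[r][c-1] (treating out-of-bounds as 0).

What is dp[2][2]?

6

r\c   0   1   2   3
  0   1   1   1   1
  1   1   2   3   4
  2   1   3   6  10
  3   1   4  10  20
  4   1   5   0  20
  5   1   6   6  26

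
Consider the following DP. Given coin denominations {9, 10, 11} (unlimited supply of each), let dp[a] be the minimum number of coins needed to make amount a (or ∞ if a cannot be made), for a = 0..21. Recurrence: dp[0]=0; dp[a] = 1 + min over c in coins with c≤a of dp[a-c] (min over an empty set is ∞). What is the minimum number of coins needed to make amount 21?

2

 a  0  1  2  3  4  5  6  7  8  9 10 11 12 13 14 15 16 17 18 19 20 21
dp  0  -  -  -  -  -  -  -  -  1  1  1  -  -  -  -  -  -  2  2  2  2
(- denotes ∞ / unreachable)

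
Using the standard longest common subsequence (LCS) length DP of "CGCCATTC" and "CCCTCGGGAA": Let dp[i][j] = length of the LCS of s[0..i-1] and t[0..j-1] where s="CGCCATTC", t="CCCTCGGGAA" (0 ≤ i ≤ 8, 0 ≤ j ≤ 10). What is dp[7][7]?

   ''  C  C  C  T  C  G  G  G  A  A
''  0  0  0  0  0  0  0  0  0  0  0
 C  0  1  1  1  1  1  1  1  1  1  1
 G  0  1  1  1  1  1  2  2  2  2  2
 C  0  1  2  2  2  2  2  2  2  2  2
 C  0  1  2  3  3  3  3  3  3  3  3
 A  0  1  2  3  3  3  3  3  3  4  4
 T  0  1  2  3  4  4  4  4  4  4  4
 T  0  1  2  3  4  4  4  4  4  4  4
 C  0  1  2  3  4  5  5  5  5  5  5

4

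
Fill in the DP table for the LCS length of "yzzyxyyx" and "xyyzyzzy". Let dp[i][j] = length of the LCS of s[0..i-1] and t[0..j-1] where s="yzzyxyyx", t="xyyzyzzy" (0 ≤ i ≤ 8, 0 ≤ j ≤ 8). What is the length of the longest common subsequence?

4

   ''  x  y  y  z  y  z  z  y
''  0  0  0  0  0  0  0  0  0
 y  0  0  1  1  1  1  1  1  1
 z  0  0  1  1  2  2  2  2  2
 z  0  0  1  1  2  2  3  3  3
 y  0  0  1  2  2  3  3  3  4
 x  0  1  1  2  2  3  3  3  4
 y  0  1  2  2  2  3  3  3  4
 y  0  1  2  3  3  3  3  3  4
 x  0  1  2  3  3  3  3  3  4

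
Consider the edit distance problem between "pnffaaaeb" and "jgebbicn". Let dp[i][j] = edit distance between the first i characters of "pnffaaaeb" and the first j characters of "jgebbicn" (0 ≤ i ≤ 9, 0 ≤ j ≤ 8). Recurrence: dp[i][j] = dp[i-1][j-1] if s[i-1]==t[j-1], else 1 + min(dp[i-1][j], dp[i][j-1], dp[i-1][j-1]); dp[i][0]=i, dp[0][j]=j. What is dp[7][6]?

   ''  j  g  e  b  b  i  c  n
''  0  1  2  3  4  5  6  7  8
 p  1  1  2  3  4  5  6  7  8
 n  2  2  2  3  4  5  6  7  7
 f  3  3  3  3  4  5  6  7  8
 f  4  4  4  4  4  5  6  7  8
 a  5  5  5  5  5  5  6  7  8
 a  6  6  6  6  6  6  6  7  8
 a  7  7  7  7  7  7  7  7  8
 e  8  8  8  7  8  8  8  8  8
 b  9  9  9  8  7  8  9  9  9

7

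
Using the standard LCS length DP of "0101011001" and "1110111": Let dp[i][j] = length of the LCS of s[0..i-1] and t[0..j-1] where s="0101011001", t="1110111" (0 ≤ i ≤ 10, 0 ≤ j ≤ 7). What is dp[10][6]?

   ''  1  1  1  0  1  1  1
''  0  0  0  0  0  0  0  0
 0  0  0  0  0  1  1  1  1
 1  0  1  1  1  1  2  2  2
 0  0  1  1  1  2  2  2  2
 1  0  1  2  2  2  3  3  3
 0  0  1  2  2  3  3  3  3
 1  0  1  2  3  3  4  4  4
 1  0  1  2  3  3  4  5  5
 0  0  1  2  3  4  4  5  5
 0  0  1  2  3  4  4  5  5
 1  0  1  2  3  4  5  5  6

5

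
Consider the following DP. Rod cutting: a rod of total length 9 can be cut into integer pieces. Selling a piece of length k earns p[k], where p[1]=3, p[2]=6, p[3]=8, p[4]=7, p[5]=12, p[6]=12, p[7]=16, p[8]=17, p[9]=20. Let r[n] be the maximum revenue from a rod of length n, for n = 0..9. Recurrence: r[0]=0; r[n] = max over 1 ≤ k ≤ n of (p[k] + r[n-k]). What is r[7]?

21

   n    0    1    2    3    4    5    6    7    8    9
r[n]    0    3    6    9   12   15   18   21   24   27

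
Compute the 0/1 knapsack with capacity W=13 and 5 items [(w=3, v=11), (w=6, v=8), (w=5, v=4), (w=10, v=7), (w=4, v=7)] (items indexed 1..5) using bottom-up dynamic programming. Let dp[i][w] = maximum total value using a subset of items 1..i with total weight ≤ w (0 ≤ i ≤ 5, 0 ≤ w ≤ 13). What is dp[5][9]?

19

i\w   0   1   2   3   4   5   6   7   8   9  10  11  12  13
  0   0   0   0   0   0   0   0   0   0   0   0   0   0   0
  1   0   0   0  11  11  11  11  11  11  11  11  11  11  11
  2   0   0   0  11  11  11  11  11  11  19  19  19  19  19
  3   0   0   0  11  11  11  11  11  15  19  19  19  19  19
  4   0   0   0  11  11  11  11  11  15  19  19  19  19  19
  5   0   0   0  11  11  11  11  18  18  19  19  19  22  26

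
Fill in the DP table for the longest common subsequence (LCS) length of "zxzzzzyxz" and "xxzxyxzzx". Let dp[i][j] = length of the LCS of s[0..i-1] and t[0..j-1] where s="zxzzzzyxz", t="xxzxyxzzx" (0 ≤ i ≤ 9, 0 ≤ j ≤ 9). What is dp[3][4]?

2

   ''  x  x  z  x  y  x  z  z  x
''  0  0  0  0  0  0  0  0  0  0
 z  0  0  0  1  1  1  1  1  1  1
 x  0  1  1  1  2  2  2  2  2  2
 z  0  1  1  2  2  2  2  3  3  3
 z  0  1  1  2  2  2  2  3  4  4
 z  0  1  1  2  2  2  2  3  4  4
 z  0  1  1  2  2  2  2  3  4  4
 y  0  1  1  2  2  3  3  3  4  4
 x  0  1  2  2  3  3  4  4  4  5
 z  0  1  2  3  3  3  4  5  5  5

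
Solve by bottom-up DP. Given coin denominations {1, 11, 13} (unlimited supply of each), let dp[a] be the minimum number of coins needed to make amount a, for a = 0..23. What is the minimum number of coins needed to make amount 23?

3

 a  0  1  2  3  4  5  6  7  8  9 10 11 12 13 14 15 16 17 18 19 20 21 22 23
dp  0  1  2  3  4  5  6  7  8  9 10  1  2  1  2  3  4  5  6  7  8  9  2  3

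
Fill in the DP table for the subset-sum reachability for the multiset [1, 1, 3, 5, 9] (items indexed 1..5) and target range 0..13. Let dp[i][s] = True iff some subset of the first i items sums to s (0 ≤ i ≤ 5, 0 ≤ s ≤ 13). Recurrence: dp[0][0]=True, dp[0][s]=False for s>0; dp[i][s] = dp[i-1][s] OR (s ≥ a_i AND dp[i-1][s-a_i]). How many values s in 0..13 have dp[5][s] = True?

i\s   0   1   2   3   4   5   6   7   8   9  10  11  12  13
  0   T   F   F   F   F   F   F   F   F   F   F   F   F   F
  1   T   T   F   F   F   F   F   F   F   F   F   F   F   F
  2   T   T   T   F   F   F   F   F   F   F   F   F   F   F
  3   T   T   T   T   T   T   F   F   F   F   F   F   F   F
  4   T   T   T   T   T   T   T   T   T   T   T   F   F   F
  5   T   T   T   T   T   T   T   T   T   T   T   T   T   T

14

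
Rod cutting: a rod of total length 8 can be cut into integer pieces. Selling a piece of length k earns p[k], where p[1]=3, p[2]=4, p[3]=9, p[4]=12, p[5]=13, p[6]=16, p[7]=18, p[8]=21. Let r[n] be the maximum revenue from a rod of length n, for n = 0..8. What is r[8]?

   n    0    1    2    3    4    5    6    7    8
r[n]    0    3    6    9   12   15   18   21   24

24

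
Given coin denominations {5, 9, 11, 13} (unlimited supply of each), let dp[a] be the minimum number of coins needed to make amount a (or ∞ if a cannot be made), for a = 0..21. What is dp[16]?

2

 a  0  1  2  3  4  5  6  7  8  9 10 11 12 13 14 15 16 17 18 19 20 21
dp  0  -  -  -  -  1  -  -  -  1  2  1  -  1  2  3  2  -  2  3  2  3
(- denotes ∞ / unreachable)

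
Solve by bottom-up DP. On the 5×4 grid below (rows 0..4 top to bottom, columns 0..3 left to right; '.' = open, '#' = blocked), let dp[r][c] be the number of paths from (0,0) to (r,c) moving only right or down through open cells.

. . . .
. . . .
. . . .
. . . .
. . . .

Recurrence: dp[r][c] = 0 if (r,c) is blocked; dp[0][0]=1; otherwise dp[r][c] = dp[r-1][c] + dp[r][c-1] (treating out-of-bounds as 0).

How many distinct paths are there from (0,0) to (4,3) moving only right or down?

r\c   0   1   2   3
  0   1   1   1   1
  1   1   2   3   4
  2   1   3   6  10
  3   1   4  10  20
  4   1   5  15  35

35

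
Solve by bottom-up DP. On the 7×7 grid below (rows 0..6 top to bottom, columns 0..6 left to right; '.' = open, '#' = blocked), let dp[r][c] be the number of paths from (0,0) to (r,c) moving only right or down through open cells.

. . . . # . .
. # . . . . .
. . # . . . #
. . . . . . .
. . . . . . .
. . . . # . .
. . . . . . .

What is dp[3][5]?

r\c   0   1   2   3   4   5   6
  0   1   1   1   1   0   0   0
  1   1   0   1   2   2   2   2
  2   1   1   0   2   4   6   0
  3   1   2   2   4   8  14  14
  4   1   3   5   9  17  31  45
  5   1   4   9  18   0  31  76
  6   1   5  14  32  32  63 139

14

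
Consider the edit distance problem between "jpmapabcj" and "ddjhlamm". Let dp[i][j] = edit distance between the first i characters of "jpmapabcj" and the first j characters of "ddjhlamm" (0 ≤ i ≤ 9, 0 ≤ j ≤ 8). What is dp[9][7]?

   ''  d  d  j  h  l  a  m  m
''  0  1  2  3  4  5  6  7  8
 j  1  1  2  2  3  4  5  6  7
 p  2  2  2  3  3  4  5  6  7
 m  3  3  3  3  4  4  5  5  6
 a  4  4  4  4  4  5  4  5  6
 p  5  5  5  5  5  5  5  5  6
 a  6  6  6  6  6  6  5  6  6
 b  7  7  7  7  7  7  6  6  7
 c  8  8  8  8  8  8  7  7  7
 j  9  9  9  8  9  9  8  8  8

8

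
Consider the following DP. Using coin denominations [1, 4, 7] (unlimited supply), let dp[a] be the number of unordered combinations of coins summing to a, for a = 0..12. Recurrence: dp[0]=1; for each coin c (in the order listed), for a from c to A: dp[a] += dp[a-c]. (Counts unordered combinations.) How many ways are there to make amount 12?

6

after  coin     0     1     2     3     4     5     6     7     8     9    10    11    12
          1     1     1     1     1     1     1     1     1     1     1     1     1     1
          4     1     1     1     1     2     2     2     2     3     3     3     3     4
          7     1     1     1     1     2     2     2     3     4     4     4     5     6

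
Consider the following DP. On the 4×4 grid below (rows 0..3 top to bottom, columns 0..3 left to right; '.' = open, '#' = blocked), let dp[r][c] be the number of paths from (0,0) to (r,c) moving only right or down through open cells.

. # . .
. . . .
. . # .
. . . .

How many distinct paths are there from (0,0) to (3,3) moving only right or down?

4

r\c   0   1   2   3
  0   1   0   0   0
  1   1   1   1   1
  2   1   2   0   1
  3   1   3   3   4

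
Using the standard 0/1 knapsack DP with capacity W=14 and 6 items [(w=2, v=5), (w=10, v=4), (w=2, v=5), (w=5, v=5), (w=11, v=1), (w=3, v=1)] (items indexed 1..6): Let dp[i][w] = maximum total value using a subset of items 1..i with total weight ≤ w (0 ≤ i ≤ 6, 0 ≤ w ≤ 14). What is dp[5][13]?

i\w   0   1   2   3   4   5   6   7   8   9  10  11  12  13  14
  0   0   0   0   0   0   0   0   0   0   0   0   0   0   0   0
  1   0   0   5   5   5   5   5   5   5   5   5   5   5   5   5
  2   0   0   5   5   5   5   5   5   5   5   5   5   9   9   9
  3   0   0   5   5  10  10  10  10  10  10  10  10  10  10  14
  4   0   0   5   5  10  10  10  10  10  15  15  15  15  15  15
  5   0   0   5   5  10  10  10  10  10  15  15  15  15  15  15
  6   0   0   5   5  10  10  10  11  11  15  15  15  16  16  16

15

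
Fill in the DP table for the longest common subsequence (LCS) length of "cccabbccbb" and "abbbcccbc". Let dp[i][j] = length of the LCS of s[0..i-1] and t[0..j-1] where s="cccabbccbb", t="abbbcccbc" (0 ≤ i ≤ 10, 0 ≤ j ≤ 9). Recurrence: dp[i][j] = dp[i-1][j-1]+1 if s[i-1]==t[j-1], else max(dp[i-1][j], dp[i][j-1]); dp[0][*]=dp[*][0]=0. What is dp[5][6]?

   ''  a  b  b  b  c  c  c  b  c
''  0  0  0  0  0  0  0  0  0  0
 c  0  0  0  0  0  1  1  1  1  1
 c  0  0  0  0  0  1  2  2  2  2
 c  0  0  0  0  0  1  2  3  3  3
 a  0  1  1  1  1  1  2  3  3  3
 b  0  1  2  2  2  2  2  3  4  4
 b  0  1  2  3  3  3  3  3  4  4
 c  0  1  2  3  3  4  4  4  4  5
 c  0  1  2  3  3  4  5  5  5  5
 b  0  1  2  3  4  4  5  5  6  6
 b  0  1  2  3  4  4  5  5  6  6

2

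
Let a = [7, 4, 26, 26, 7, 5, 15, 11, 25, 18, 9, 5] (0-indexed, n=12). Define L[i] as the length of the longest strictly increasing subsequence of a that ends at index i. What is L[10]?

3

   i    0    1    2    3    4    5    6    7    8    9   10   11
a[i]    7    4   26   26    7    5   15   11   25   18    9    5
L[i]    1    1    2    2    2    2    3    3    4    4    3    2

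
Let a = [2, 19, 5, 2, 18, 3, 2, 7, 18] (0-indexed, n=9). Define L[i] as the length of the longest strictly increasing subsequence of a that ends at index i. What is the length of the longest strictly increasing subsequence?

4

   i    0    1    2    3    4    5    6    7    8
a[i]    2   19    5    2   18    3    2    7   18
L[i]    1    2    2    1    3    2    1    3    4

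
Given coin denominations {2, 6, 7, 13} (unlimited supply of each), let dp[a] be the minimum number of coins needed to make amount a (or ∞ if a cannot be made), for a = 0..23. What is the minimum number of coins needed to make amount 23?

4

 a  0  1  2  3  4  5  6  7  8  9 10 11 12 13 14 15 16 17 18 19 20 21 22 23
dp  0  -  1  -  2  -  1  1  2  2  3  3  2  1  2  2  3  3  3  2  2  3  3  4
(- denotes ∞ / unreachable)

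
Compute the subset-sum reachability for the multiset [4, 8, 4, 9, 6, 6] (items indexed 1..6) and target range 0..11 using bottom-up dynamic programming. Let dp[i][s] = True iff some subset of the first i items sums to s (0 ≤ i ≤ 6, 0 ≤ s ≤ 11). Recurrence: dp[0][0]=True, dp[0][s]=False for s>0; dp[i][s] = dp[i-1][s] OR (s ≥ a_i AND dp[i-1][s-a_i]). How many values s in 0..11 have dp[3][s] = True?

3

i\s   0   1   2   3   4   5   6   7   8   9  10  11
  0   T   F   F   F   F   F   F   F   F   F   F   F
  1   T   F   F   F   T   F   F   F   F   F   F   F
  2   T   F   F   F   T   F   F   F   T   F   F   F
  3   T   F   F   F   T   F   F   F   T   F   F   F
  4   T   F   F   F   T   F   F   F   T   T   F   F
  5   T   F   F   F   T   F   T   F   T   T   T   F
  6   T   F   F   F   T   F   T   F   T   T   T   F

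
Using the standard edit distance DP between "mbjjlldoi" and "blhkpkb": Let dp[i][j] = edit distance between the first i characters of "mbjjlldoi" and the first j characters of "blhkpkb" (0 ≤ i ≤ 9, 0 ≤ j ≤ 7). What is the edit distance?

8

   ''  b  l  h  k  p  k  b
''  0  1  2  3  4  5  6  7
 m  1  1  2  3  4  5  6  7
 b  2  1  2  3  4  5  6  6
 j  3  2  2  3  4  5  6  7
 j  4  3  3  3  4  5  6  7
 l  5  4  3  4  4  5  6  7
 l  6  5  4  4  5  5  6  7
 d  7  6  5  5  5  6  6  7
 o  8  7  6  6  6  6  7  7
 i  9  8  7  7  7  7  7  8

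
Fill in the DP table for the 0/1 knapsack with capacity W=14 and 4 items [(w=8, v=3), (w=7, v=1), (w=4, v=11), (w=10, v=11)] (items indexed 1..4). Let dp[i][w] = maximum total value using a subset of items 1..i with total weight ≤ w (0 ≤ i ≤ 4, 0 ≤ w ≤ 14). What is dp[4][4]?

11

i\w   0   1   2   3   4   5   6   7   8   9  10  11  12  13  14
  0   0   0   0   0   0   0   0   0   0   0   0   0   0   0   0
  1   0   0   0   0   0   0   0   0   3   3   3   3   3   3   3
  2   0   0   0   0   0   0   0   1   3   3   3   3   3   3   3
  3   0   0   0   0  11  11  11  11  11  11  11  12  14  14  14
  4   0   0   0   0  11  11  11  11  11  11  11  12  14  14  22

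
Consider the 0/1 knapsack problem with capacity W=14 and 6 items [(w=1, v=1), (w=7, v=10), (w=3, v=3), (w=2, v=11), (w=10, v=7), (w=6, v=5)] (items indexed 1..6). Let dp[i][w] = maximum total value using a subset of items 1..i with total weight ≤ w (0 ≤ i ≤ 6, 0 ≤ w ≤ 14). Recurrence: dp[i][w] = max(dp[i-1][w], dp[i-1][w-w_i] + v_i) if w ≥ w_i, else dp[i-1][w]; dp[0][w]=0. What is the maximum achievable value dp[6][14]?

i\w   0   1   2   3   4   5   6   7   8   9  10  11  12  13  14
  0   0   0   0   0   0   0   0   0   0   0   0   0   0   0   0
  1   0   1   1   1   1   1   1   1   1   1   1   1   1   1   1
  2   0   1   1   1   1   1   1  10  11  11  11  11  11  11  11
  3   0   1   1   3   4   4   4  10  11  11  13  14  14  14  14
  4   0   1  11  12  12  14  15  15  15  21  22  22  24  25  25
  5   0   1  11  12  12  14  15  15  15  21  22  22  24  25  25
  6   0   1  11  12  12  14  15  15  16  21  22  22  24  25  25

25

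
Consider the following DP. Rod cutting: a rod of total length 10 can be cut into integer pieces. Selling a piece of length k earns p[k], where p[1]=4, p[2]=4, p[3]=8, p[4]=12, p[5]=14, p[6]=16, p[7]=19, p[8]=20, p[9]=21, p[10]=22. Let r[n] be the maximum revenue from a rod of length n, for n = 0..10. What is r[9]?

   n    0    1    2    3    4    5    6    7    8    9   10
r[n]    0    4    8   12   16   20   24   28   32   36   40

36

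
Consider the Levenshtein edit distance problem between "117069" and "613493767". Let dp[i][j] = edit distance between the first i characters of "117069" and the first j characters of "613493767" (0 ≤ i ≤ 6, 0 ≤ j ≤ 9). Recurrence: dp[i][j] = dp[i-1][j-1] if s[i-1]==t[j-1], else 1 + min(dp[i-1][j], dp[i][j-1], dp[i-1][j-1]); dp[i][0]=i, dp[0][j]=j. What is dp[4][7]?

6

   ''  6  1  3  4  9  3  7  6  7
''  0  1  2  3  4  5  6  7  8  9
 1  1  1  1  2  3  4  5  6  7  8
 1  2  2  1  2  3  4  5  6  7  8
 7  3  3  2  2  3  4  5  5  6  7
 0  4  4  3  3  3  4  5  6  6  7
 6  5  4  4  4  4  4  5  6  6  7
 9  6  5  5  5  5  4  5  6  7  7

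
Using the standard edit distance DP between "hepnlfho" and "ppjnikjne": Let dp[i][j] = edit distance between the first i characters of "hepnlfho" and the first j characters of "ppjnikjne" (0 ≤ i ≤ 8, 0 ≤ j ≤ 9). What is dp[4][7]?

   ''  p  p  j  n  i  k  j  n  e
''  0  1  2  3  4  5  6  7  8  9
 h  1  1  2  3  4  5  6  7  8  9
 e  2  2  2  3  4  5  6  7  8  8
 p  3  2  2  3  4  5  6  7  8  9
 n  4  3  3  3  3  4  5  6  7  8
 l  5  4  4  4  4  4  5  6  7  8
 f  6  5  5  5  5  5  5  6  7  8
 h  7  6  6  6  6  6  6  6  7  8
 o  8  7  7  7  7  7  7  7  7  8

6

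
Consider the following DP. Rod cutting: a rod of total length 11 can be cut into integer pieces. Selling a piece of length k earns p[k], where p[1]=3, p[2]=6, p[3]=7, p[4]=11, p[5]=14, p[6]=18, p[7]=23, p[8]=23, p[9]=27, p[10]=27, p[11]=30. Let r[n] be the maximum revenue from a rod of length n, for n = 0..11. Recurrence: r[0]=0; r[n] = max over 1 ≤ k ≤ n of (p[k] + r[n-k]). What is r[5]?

   n    0    1    2    3    4    5    6    7    8    9   10   11
r[n]    0    3    6    9   12   15   18   23   26   29   32   35

15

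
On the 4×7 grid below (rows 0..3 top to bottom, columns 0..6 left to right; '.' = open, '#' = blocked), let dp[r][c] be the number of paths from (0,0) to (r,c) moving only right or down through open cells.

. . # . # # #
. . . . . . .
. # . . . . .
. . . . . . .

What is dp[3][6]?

31

r\c   0   1   2   3   4   5   6
  0   1   1   0   0   0   0   0
  1   1   2   2   2   2   2   2
  2   1   0   2   4   6   8  10
  3   1   1   3   7  13  21  31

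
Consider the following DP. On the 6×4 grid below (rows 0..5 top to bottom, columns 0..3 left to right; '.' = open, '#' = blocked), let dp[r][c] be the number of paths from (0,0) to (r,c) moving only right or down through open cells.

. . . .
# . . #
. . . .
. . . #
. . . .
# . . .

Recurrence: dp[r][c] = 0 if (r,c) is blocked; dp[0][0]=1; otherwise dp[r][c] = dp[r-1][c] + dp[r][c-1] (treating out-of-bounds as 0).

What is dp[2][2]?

r\c   0   1   2   3
  0   1   1   1   1
  1   0   1   2   0
  2   0   1   3   3
  3   0   1   4   0
  4   0   1   5   5
  5   0   1   6  11

3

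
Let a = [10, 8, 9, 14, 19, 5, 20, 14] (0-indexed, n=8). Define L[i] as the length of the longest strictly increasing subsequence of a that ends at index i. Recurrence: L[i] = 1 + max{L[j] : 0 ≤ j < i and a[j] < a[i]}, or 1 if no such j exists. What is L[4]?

4

   i    0    1    2    3    4    5    6    7
a[i]   10    8    9   14   19    5   20   14
L[i]    1    1    2    3    4    1    5    3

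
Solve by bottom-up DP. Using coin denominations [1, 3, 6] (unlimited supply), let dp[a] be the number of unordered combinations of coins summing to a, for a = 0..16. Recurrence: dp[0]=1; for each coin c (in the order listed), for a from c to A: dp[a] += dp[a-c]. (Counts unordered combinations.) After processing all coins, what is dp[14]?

9

after  coin     0     1     2     3     4     5     6     7     8     9    10    11    12    13    14    15    16
          1     1     1     1     1     1     1     1     1     1     1     1     1     1     1     1     1     1
          3     1     1     1     2     2     2     3     3     3     4     4     4     5     5     5     6     6
          6     1     1     1     2     2     2     4     4     4     6     6     6     9     9     9    12    12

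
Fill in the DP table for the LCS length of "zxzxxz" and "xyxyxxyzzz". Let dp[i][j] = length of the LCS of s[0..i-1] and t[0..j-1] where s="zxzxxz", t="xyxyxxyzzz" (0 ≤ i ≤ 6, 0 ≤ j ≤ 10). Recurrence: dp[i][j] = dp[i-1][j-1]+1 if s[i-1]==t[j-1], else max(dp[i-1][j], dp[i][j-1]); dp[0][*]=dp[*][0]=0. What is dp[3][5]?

   ''  x  y  x  y  x  x  y  z  z  z
''  0  0  0  0  0  0  0  0  0  0  0
 z  0  0  0  0  0  0  0  0  1  1  1
 x  0  1  1  1  1  1  1  1  1  1  1
 z  0  1  1  1  1  1  1  1  2  2  2
 x  0  1  1  2  2  2  2  2  2  2  2
 x  0  1  1  2  2  3  3  3  3  3  3
 z  0  1  1  2  2  3  3  3  4  4  4

1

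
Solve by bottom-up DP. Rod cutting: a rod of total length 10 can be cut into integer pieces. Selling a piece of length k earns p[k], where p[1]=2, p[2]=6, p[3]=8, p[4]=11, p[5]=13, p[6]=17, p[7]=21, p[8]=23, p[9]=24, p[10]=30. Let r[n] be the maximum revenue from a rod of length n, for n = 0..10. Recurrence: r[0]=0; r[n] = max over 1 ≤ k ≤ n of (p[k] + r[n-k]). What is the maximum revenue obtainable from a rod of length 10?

30

   n    0    1    2    3    4    5    6    7    8    9   10
r[n]    0    2    6    8   12   14   18   21   24   27   30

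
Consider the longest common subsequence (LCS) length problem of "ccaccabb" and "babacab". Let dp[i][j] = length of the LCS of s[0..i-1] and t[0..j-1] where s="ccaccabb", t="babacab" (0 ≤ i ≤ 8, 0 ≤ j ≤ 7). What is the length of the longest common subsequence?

4

   ''  b  a  b  a  c  a  b
''  0  0  0  0  0  0  0  0
 c  0  0  0  0  0  1  1  1
 c  0  0  0  0  0  1  1  1
 a  0  0  1  1  1  1  2  2
 c  0  0  1  1  1  2  2  2
 c  0  0  1  1  1  2  2  2
 a  0  0  1  1  2  2  3  3
 b  0  1  1  2  2  2  3  4
 b  0  1  1  2  2  2  3  4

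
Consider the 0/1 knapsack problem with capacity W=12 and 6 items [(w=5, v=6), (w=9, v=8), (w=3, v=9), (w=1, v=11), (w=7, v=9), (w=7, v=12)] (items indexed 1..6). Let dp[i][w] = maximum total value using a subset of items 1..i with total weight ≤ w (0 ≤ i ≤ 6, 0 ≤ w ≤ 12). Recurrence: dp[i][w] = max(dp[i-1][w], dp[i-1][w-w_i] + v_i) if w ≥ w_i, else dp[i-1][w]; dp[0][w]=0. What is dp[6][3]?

11

i\w   0   1   2   3   4   5   6   7   8   9  10  11  12
  0   0   0   0   0   0   0   0   0   0   0   0   0   0
  1   0   0   0   0   0   6   6   6   6   6   6   6   6
  2   0   0   0   0   0   6   6   6   6   8   8   8   8
  3   0   0   0   9   9   9   9   9  15  15  15  15  17
  4   0  11  11  11  20  20  20  20  20  26  26  26  26
  5   0  11  11  11  20  20  20  20  20  26  26  29  29
  6   0  11  11  11  20  20  20  20  23  26  26  32  32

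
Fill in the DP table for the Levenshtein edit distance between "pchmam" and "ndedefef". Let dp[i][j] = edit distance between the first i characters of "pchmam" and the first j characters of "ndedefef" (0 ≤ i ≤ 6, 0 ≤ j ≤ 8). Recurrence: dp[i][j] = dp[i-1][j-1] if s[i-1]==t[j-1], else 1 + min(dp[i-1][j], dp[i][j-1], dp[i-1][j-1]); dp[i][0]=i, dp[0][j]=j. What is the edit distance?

   ''  n  d  e  d  e  f  e  f
''  0  1  2  3  4  5  6  7  8
 p  1  1  2  3  4  5  6  7  8
 c  2  2  2  3  4  5  6  7  8
 h  3  3  3  3  4  5  6  7  8
 m  4  4  4  4  4  5  6  7  8
 a  5  5  5  5  5  5  6  7  8
 m  6  6  6  6  6  6  6  7  8

8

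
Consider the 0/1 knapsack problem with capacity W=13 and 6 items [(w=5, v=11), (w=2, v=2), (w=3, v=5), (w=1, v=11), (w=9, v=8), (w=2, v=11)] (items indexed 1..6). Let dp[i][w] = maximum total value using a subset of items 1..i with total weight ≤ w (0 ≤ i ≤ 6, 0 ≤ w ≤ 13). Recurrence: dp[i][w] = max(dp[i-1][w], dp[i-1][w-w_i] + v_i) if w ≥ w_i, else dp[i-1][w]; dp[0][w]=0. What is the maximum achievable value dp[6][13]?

40

i\w   0   1   2   3   4   5   6   7   8   9  10  11  12  13
  0   0   0   0   0   0   0   0   0   0   0   0   0   0   0
  1   0   0   0   0   0  11  11  11  11  11  11  11  11  11
  2   0   0   2   2   2  11  11  13  13  13  13  13  13  13
  3   0   0   2   5   5  11  11  13  16  16  18  18  18  18
  4   0  11  11  13  16  16  22  22  24  27  27  29  29  29
  5   0  11  11  13  16  16  22  22  24  27  27  29  29  29
  6   0  11  11  22  22  24  27  27  33  33  35  38  38  40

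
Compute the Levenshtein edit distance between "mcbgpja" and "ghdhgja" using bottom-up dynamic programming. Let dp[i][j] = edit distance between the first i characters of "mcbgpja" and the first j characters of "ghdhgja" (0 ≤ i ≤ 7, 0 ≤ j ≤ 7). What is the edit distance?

5

   ''  g  h  d  h  g  j  a
''  0  1  2  3  4  5  6  7
 m  1  1  2  3  4  5  6  7
 c  2  2  2  3  4  5  6  7
 b  3  3  3  3  4  5  6  7
 g  4  3  4  4  4  4  5  6
 p  5  4  4  5  5  5  5  6
 j  6  5  5  5  6  6  5  6
 a  7  6  6  6  6  7  6  5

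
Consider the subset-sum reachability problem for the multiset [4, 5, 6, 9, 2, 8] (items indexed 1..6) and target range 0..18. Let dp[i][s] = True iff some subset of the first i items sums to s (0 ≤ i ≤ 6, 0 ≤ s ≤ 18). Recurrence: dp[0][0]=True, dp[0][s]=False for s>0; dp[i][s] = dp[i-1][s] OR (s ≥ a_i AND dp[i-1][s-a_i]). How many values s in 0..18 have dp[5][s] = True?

17

i\s   0   1   2   3   4   5   6   7   8   9  10  11  12  13  14  15  16  17  18
  0   T   F   F   F   F   F   F   F   F   F   F   F   F   F   F   F   F   F   F
  1   T   F   F   F   T   F   F   F   F   F   F   F   F   F   F   F   F   F   F
  2   T   F   F   F   T   T   F   F   F   T   F   F   F   F   F   F   F   F   F
  3   T   F   F   F   T   T   T   F   F   T   T   T   F   F   F   T   F   F   F
  4   T   F   F   F   T   T   T   F   F   T   T   T   F   T   T   T   F   F   T
  5   T   F   T   F   T   T   T   T   T   T   T   T   T   T   T   T   T   T   T
  6   T   F   T   F   T   T   T   T   T   T   T   T   T   T   T   T   T   T   T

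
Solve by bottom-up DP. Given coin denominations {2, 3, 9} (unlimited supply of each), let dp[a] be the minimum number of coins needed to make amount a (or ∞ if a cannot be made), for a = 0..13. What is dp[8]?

 a  0  1  2  3  4  5  6  7  8  9 10 11 12 13
dp  0  -  1  1  2  2  2  3  3  1  4  2  2  3
(- denotes ∞ / unreachable)

3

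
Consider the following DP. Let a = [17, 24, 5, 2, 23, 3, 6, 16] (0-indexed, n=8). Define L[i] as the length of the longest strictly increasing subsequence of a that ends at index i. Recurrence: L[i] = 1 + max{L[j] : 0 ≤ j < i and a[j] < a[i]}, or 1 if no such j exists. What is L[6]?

   i    0    1    2    3    4    5    6    7
a[i]   17   24    5    2   23    3    6   16
L[i]    1    2    1    1    2    2    3    4

3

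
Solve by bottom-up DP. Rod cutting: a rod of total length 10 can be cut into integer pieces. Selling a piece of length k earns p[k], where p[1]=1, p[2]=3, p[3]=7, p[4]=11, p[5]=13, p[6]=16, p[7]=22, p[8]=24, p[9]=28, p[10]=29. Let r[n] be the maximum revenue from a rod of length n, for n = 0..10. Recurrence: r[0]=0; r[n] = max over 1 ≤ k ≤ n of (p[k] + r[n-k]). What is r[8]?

24

   n    0    1    2    3    4    5    6    7    8    9   10
r[n]    0    1    3    7   11   13   16   22   24   28   29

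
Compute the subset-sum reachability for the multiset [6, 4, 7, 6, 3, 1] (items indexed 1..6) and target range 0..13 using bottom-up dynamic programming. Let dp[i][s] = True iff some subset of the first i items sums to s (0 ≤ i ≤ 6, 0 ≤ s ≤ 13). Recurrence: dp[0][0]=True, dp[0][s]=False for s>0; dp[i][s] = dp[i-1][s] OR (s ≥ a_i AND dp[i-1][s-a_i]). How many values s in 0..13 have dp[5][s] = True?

i\s   0   1   2   3   4   5   6   7   8   9  10  11  12  13
  0   T   F   F   F   F   F   F   F   F   F   F   F   F   F
  1   T   F   F   F   F   F   T   F   F   F   F   F   F   F
  2   T   F   F   F   T   F   T   F   F   F   T   F   F   F
  3   T   F   F   F   T   F   T   T   F   F   T   T   F   T
  4   T   F   F   F   T   F   T   T   F   F   T   T   T   T
  5   T   F   F   T   T   F   T   T   F   T   T   T   T   T
  6   T   T   F   T   T   T   T   T   T   T   T   T   T   T

10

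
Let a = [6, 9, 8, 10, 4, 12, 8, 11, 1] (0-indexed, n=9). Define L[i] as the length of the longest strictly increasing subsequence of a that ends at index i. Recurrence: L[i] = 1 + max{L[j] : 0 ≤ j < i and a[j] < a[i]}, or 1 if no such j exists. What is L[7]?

4

   i    0    1    2    3    4    5    6    7    8
a[i]    6    9    8   10    4   12    8   11    1
L[i]    1    2    2    3    1    4    2    4    1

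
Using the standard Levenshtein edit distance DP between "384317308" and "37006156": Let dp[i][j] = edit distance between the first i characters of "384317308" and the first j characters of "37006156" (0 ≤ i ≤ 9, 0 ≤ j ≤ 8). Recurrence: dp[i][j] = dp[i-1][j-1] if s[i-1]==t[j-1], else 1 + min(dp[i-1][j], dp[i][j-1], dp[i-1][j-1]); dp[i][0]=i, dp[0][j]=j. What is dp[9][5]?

   ''  3  7  0  0  6  1  5  6
''  0  1  2  3  4  5  6  7  8
 3  1  0  1  2  3  4  5  6  7
 8  2  1  1  2  3  4  5  6  7
 4  3  2  2  2  3  4  5  6  7
 3  4  3  3  3  3  4  5  6  7
 1  5  4  4  4  4  4  4  5  6
 7  6  5  4  5  5  5  5  5  6
 3  7  6  5  5  6  6  6  6  6
 0  8  7  6  5  5  6  7  7  7
 8  9  8  7  6  6  6  7  8  8

6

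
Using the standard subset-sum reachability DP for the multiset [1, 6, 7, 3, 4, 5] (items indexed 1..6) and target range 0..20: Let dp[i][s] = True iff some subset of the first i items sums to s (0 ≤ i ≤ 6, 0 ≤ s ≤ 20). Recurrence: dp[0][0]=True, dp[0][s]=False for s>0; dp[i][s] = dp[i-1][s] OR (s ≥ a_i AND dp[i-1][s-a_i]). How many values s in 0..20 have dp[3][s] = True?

i\s   0   1   2   3   4   5   6   7   8   9  10  11  12  13  14  15  16  17  18  19  20
  0   T   F   F   F   F   F   F   F   F   F   F   F   F   F   F   F   F   F   F   F   F
  1   T   T   F   F   F   F   F   F   F   F   F   F   F   F   F   F   F   F   F   F   F
  2   T   T   F   F   F   F   T   T   F   F   F   F   F   F   F   F   F   F   F   F   F
  3   T   T   F   F   F   F   T   T   T   F   F   F   F   T   T   F   F   F   F   F   F
  4   T   T   F   T   T   F   T   T   T   T   T   T   F   T   T   F   T   T   F   F   F
  5   T   T   F   T   T   T   T   T   T   T   T   T   T   T   T   T   T   T   T   F   T
  6   T   T   F   T   T   T   T   T   T   T   T   T   T   T   T   T   T   T   T   T   T

7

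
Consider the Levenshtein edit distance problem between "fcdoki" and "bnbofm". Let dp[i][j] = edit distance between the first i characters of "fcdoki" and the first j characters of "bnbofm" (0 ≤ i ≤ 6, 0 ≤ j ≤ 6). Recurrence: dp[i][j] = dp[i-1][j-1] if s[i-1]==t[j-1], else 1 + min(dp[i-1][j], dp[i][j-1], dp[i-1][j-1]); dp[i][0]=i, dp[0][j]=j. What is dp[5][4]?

4

   ''  b  n  b  o  f  m
''  0  1  2  3  4  5  6
 f  1  1  2  3  4  4  5
 c  2  2  2  3  4  5  5
 d  3  3  3  3  4  5  6
 o  4  4  4  4  3  4  5
 k  5  5  5  5  4  4  5
 i  6  6  6  6  5  5  5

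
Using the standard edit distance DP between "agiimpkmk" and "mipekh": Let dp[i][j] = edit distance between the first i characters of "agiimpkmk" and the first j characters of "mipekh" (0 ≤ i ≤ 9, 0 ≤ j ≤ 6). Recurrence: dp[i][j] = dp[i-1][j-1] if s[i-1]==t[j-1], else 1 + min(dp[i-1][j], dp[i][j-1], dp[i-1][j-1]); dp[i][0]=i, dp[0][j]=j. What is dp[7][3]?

5

   ''  m  i  p  e  k  h
''  0  1  2  3  4  5  6
 a  1  1  2  3  4  5  6
 g  2  2  2  3  4  5  6
 i  3  3  2  3  4  5  6
 i  4  4  3  3  4  5  6
 m  5  4  4  4  4  5  6
 p  6  5  5  4  5  5  6
 k  7  6  6  5  5  5  6
 m  8  7  7  6  6  6  6
 k  9  8  8  7  7  6  7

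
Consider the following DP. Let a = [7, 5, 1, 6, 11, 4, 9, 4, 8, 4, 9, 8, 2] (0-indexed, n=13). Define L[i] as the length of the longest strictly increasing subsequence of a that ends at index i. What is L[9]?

   i    0    1    2    3    4    5    6    7    8    9   10   11   12
a[i]    7    5    1    6   11    4    9    4    8    4    9    8    2
L[i]    1    1    1    2    3    2    3    2    3    2    4    3    2

2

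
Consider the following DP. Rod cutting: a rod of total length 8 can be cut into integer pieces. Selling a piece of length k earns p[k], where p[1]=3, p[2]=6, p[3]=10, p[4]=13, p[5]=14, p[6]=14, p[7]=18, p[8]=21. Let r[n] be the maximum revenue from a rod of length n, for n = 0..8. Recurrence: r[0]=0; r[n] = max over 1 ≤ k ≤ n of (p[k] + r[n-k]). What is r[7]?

23

   n    0    1    2    3    4    5    6    7    8
r[n]    0    3    6   10   13   16   20   23   26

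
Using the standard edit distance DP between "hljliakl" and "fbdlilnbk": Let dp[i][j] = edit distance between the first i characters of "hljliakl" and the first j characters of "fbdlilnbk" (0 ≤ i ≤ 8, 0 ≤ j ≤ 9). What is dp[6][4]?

5

   ''  f  b  d  l  i  l  n  b  k
''  0  1  2  3  4  5  6  7  8  9
 h  1  1  2  3  4  5  6  7  8  9
 l  2  2  2  3  3  4  5  6  7  8
 j  3  3  3  3  4  4  5  6  7  8
 l  4  4  4  4  3  4  4  5  6  7
 i  5  5  5  5  4  3  4  5  6  7
 a  6  6  6  6  5  4  4  5  6  7
 k  7  7  7  7  6  5  5  5  6  6
 l  8  8  8  8  7  6  5  6  6  7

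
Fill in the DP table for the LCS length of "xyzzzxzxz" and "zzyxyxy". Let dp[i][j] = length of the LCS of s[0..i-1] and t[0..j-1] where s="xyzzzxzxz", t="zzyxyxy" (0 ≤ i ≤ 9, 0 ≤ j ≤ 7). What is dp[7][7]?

   ''  z  z  y  x  y  x  y
''  0  0  0  0  0  0  0  0
 x  0  0  0  0  1  1  1  1
 y  0  0  0  1  1  2  2  2
 z  0  1  1  1  1  2  2  2
 z  0  1  2  2  2  2  2  2
 z  0  1  2  2  2  2  2  2
 x  0  1  2  2  3  3  3  3
 z  0  1  2  2  3  3  3  3
 x  0  1  2  2  3  3  4  4
 z  0  1  2  2  3  3  4  4

3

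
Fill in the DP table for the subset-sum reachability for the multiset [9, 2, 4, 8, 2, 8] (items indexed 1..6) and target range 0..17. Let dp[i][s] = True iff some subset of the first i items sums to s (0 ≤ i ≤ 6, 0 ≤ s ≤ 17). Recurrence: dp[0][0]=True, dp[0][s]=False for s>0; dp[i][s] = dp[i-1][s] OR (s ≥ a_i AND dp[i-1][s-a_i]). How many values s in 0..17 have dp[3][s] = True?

i\s   0   1   2   3   4   5   6   7   8   9  10  11  12  13  14  15  16  17
  0   T   F   F   F   F   F   F   F   F   F   F   F   F   F   F   F   F   F
  1   T   F   F   F   F   F   F   F   F   T   F   F   F   F   F   F   F   F
  2   T   F   T   F   F   F   F   F   F   T   F   T   F   F   F   F   F   F
  3   T   F   T   F   T   F   T   F   F   T   F   T   F   T   F   T   F   F
  4   T   F   T   F   T   F   T   F   T   T   T   T   T   T   T   T   F   T
  5   T   F   T   F   T   F   T   F   T   T   T   T   T   T   T   T   T   T
  6   T   F   T   F   T   F   T   F   T   T   T   T   T   T   T   T   T   T

8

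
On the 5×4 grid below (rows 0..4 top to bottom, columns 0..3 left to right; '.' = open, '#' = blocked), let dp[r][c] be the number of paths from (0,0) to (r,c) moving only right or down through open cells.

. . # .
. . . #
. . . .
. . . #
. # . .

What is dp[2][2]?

r\c   0   1   2   3
  0   1   1   0   0
  1   1   2   2   0
  2   1   3   5   5
  3   1   4   9   0
  4   1   0   9   9

5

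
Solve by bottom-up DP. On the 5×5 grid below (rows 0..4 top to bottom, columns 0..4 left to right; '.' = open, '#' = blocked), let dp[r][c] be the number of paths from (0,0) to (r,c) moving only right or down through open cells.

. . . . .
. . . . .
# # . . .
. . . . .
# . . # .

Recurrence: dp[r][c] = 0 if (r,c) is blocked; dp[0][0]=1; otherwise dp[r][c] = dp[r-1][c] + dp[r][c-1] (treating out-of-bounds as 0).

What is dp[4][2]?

r\c   0   1   2   3   4
  0   1   1   1   1   1
  1   1   2   3   4   5
  2   0   0   3   7  12
  3   0   0   3  10  22
  4   0   0   3   0  22

3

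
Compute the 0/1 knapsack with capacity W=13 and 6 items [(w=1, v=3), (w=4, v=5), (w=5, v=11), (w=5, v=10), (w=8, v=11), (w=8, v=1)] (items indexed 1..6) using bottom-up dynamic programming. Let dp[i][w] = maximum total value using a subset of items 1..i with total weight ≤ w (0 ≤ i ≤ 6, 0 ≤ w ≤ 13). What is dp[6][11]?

i\w   0   1   2   3   4   5   6   7   8   9  10  11  12  13
  0   0   0   0   0   0   0   0   0   0   0   0   0   0   0
  1   0   3   3   3   3   3   3   3   3   3   3   3   3   3
  2   0   3   3   3   5   8   8   8   8   8   8   8   8   8
  3   0   3   3   3   5  11  14  14  14  16  19  19  19  19
  4   0   3   3   3   5  11  14  14  14  16  21  24  24  24
  5   0   3   3   3   5  11  14  14  14  16  21  24  24  24
  6   0   3   3   3   5  11  14  14  14  16  21  24  24  24

24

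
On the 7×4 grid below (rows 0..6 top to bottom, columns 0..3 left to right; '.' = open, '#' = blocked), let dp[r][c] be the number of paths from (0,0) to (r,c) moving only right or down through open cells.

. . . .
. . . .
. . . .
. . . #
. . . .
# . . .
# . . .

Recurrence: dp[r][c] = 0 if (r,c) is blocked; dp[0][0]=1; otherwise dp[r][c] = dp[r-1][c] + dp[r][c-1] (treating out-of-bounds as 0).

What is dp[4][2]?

15

r\c   0   1   2   3
  0   1   1   1   1
  1   1   2   3   4
  2   1   3   6  10
  3   1   4  10   0
  4   1   5  15  15
  5   0   5  20  35
  6   0   5  25  60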